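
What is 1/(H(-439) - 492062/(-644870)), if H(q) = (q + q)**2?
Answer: 322435/248560228571 ≈ 1.2972e-6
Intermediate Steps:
H(q) = 4*q**2 (H(q) = (2*q)**2 = 4*q**2)
1/(H(-439) - 492062/(-644870)) = 1/(4*(-439)**2 - 492062/(-644870)) = 1/(4*192721 - 492062*(-1/644870)) = 1/(770884 + 246031/322435) = 1/(248560228571/322435) = 322435/248560228571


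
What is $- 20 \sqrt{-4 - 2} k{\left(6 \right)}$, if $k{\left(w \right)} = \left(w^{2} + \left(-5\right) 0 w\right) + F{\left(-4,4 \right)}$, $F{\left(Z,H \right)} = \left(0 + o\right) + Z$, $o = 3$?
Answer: $- 700 i \sqrt{6} \approx - 1714.6 i$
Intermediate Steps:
$F{\left(Z,H \right)} = 3 + Z$ ($F{\left(Z,H \right)} = \left(0 + 3\right) + Z = 3 + Z$)
$k{\left(w \right)} = -1 + w^{2}$ ($k{\left(w \right)} = \left(w^{2} + \left(-5\right) 0 w\right) + \left(3 - 4\right) = \left(w^{2} + 0 w\right) - 1 = \left(w^{2} + 0\right) - 1 = w^{2} - 1 = -1 + w^{2}$)
$- 20 \sqrt{-4 - 2} k{\left(6 \right)} = - 20 \sqrt{-4 - 2} \left(-1 + 6^{2}\right) = - 20 \sqrt{-6} \left(-1 + 36\right) = - 20 i \sqrt{6} \cdot 35 = - 700 i \sqrt{6}$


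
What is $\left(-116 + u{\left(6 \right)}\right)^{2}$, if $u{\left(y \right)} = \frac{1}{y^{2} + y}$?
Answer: $\frac{23726641}{1764} \approx 13450.0$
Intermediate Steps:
$u{\left(y \right)} = \frac{1}{y + y^{2}}$
$\left(-116 + u{\left(6 \right)}\right)^{2} = \left(-116 + \frac{1}{6 \left(1 + 6\right)}\right)^{2} = \left(-116 + \frac{1}{6 \cdot 7}\right)^{2} = \left(-116 + \frac{1}{6} \cdot \frac{1}{7}\right)^{2} = \left(-116 + \frac{1}{42}\right)^{2} = \left(- \frac{4871}{42}\right)^{2} = \frac{23726641}{1764}$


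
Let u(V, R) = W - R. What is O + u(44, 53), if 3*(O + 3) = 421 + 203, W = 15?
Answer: 167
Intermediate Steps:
u(V, R) = 15 - R
O = 205 (O = -3 + (421 + 203)/3 = -3 + (⅓)*624 = -3 + 208 = 205)
O + u(44, 53) = 205 + (15 - 1*53) = 205 + (15 - 53) = 205 - 38 = 167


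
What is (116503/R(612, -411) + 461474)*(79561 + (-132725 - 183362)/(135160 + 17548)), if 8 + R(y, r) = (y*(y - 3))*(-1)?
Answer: 2089660354957791399981/56916714928 ≈ 3.6714e+10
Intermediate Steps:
R(y, r) = -8 - y*(-3 + y) (R(y, r) = -8 + (y*(y - 3))*(-1) = -8 + (y*(-3 + y))*(-1) = -8 - y*(-3 + y))
(116503/R(612, -411) + 461474)*(79561 + (-132725 - 183362)/(135160 + 17548)) = (116503/(-8 - 1*612² + 3*612) + 461474)*(79561 + (-132725 - 183362)/(135160 + 17548)) = (116503/(-8 - 1*374544 + 1836) + 461474)*(79561 - 316087/152708) = (116503/(-8 - 374544 + 1836) + 461474)*(79561 - 316087*1/152708) = (116503/(-372716) + 461474)*(79561 - 316087/152708) = (116503*(-1/372716) + 461474)*(12149285101/152708) = (-116503/372716 + 461474)*(12149285101/152708) = (171998626881/372716)*(12149285101/152708) = 2089660354957791399981/56916714928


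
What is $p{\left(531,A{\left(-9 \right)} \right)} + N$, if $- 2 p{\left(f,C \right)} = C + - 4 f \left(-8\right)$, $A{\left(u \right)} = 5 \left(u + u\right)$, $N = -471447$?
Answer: $-479898$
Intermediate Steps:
$A{\left(u \right)} = 10 u$ ($A{\left(u \right)} = 5 \cdot 2 u = 10 u$)
$p{\left(f,C \right)} = - 16 f - \frac{C}{2}$ ($p{\left(f,C \right)} = - \frac{C + - 4 f \left(-8\right)}{2} = - \frac{C + 32 f}{2} = - 16 f - \frac{C}{2}$)
$p{\left(531,A{\left(-9 \right)} \right)} + N = \left(\left(-16\right) 531 - \frac{10 \left(-9\right)}{2}\right) - 471447 = \left(-8496 - -45\right) - 471447 = \left(-8496 + 45\right) - 471447 = -8451 - 471447 = -479898$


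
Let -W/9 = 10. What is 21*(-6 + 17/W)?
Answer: -3899/30 ≈ -129.97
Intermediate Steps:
W = -90 (W = -9*10 = -90)
21*(-6 + 17/W) = 21*(-6 + 17/(-90)) = 21*(-6 + 17*(-1/90)) = 21*(-6 - 17/90) = 21*(-557/90) = -3899/30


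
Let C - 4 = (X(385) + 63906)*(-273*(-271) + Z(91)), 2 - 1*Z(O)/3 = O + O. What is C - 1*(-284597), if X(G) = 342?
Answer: 4718850465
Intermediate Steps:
Z(O) = 6 - 6*O (Z(O) = 6 - 3*(O + O) = 6 - 6*O)
C = 4718565868 (C = 4 + (342 + 63906)*(-273*(-271) + (6 - 6*91)) = 4 + 64248*(73983 + (6 - 546)) = 4 + 64248*(73983 - 540) = 4 + 64248*73443 = 4 + 4718565864 = 4718565868)
C - 1*(-284597) = 4718565868 - 1*(-284597) = 4718565868 + 284597 = 4718850465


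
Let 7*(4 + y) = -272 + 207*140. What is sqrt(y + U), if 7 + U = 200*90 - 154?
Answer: sqrt(1074871)/7 ≈ 148.11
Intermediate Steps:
U = 17839 (U = -7 + (200*90 - 154) = -7 + (18000 - 154) = -7 + 17846 = 17839)
y = 28680/7 (y = -4 + (-272 + 207*140)/7 = -4 + (-272 + 28980)/7 = -4 + (1/7)*28708 = -4 + 28708/7 = 28680/7 ≈ 4097.1)
sqrt(y + U) = sqrt(28680/7 + 17839) = sqrt(153553/7) = sqrt(1074871)/7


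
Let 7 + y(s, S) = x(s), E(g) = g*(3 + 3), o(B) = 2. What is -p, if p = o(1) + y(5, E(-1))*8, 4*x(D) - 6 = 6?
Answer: 30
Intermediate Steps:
x(D) = 3 (x(D) = 3/2 + (¼)*6 = 3/2 + 3/2 = 3)
E(g) = 6*g (E(g) = g*6 = 6*g)
y(s, S) = -4 (y(s, S) = -7 + 3 = -4)
p = -30 (p = 2 - 4*8 = 2 - 32 = -30)
-p = -1*(-30) = 30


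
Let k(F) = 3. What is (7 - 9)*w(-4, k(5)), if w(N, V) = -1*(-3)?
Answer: -6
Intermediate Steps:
w(N, V) = 3
(7 - 9)*w(-4, k(5)) = (7 - 9)*3 = -2*3 = -6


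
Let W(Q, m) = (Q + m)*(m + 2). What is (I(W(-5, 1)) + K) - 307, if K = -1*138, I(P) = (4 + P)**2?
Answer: -381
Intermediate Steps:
W(Q, m) = (2 + m)*(Q + m) (W(Q, m) = (Q + m)*(2 + m) = (2 + m)*(Q + m))
K = -138
(I(W(-5, 1)) + K) - 307 = ((4 + (1**2 + 2*(-5) + 2*1 - 5*1))**2 - 138) - 307 = ((4 + (1 - 10 + 2 - 5))**2 - 138) - 307 = ((4 - 12)**2 - 138) - 307 = ((-8)**2 - 138) - 307 = (64 - 138) - 307 = -74 - 307 = -381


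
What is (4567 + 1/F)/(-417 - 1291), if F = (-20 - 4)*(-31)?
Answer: -485407/181536 ≈ -2.6739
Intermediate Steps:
F = 744 (F = -24*(-31) = 744)
(4567 + 1/F)/(-417 - 1291) = (4567 + 1/744)/(-417 - 1291) = (4567 + 1/744)/(-1708) = (3397849/744)*(-1/1708) = -485407/181536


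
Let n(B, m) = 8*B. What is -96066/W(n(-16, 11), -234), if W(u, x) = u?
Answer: 48033/64 ≈ 750.52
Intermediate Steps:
-96066/W(n(-16, 11), -234) = -96066/(8*(-16)) = -96066/(-128) = -96066*(-1/128) = 48033/64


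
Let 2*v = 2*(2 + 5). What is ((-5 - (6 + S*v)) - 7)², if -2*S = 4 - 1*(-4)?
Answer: 100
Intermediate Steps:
v = 7 (v = (2*(2 + 5))/2 = (2*7)/2 = (½)*14 = 7)
S = -4 (S = -(4 - 1*(-4))/2 = -(4 + 4)/2 = -½*8 = -4)
((-5 - (6 + S*v)) - 7)² = ((-5 - (6 - 4*7)) - 7)² = ((-5 - (6 - 28)) - 7)² = ((-5 - 1*(-22)) - 7)² = ((-5 + 22) - 7)² = (17 - 7)² = 10² = 100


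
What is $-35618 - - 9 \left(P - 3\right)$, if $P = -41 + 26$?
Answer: $-35780$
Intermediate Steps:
$P = -15$
$-35618 - - 9 \left(P - 3\right) = -35618 - - 9 \left(-15 - 3\right) = -35618 - \left(-9\right) \left(-18\right) = -35618 - 162 = -35780$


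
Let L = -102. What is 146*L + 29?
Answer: -14863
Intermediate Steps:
146*L + 29 = 146*(-102) + 29 = -14892 + 29 = -14863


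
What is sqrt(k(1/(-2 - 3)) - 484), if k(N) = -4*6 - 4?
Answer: 16*I*sqrt(2) ≈ 22.627*I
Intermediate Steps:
k(N) = -28 (k(N) = -24 - 4 = -28)
sqrt(k(1/(-2 - 3)) - 484) = sqrt(-28 - 484) = sqrt(-512) = 16*I*sqrt(2)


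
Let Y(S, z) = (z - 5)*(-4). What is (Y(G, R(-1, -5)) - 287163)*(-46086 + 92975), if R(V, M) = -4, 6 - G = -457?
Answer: -13463097903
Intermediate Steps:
G = 463 (G = 6 - 1*(-457) = 6 + 457 = 463)
Y(S, z) = 20 - 4*z (Y(S, z) = (-5 + z)*(-4) = 20 - 4*z)
(Y(G, R(-1, -5)) - 287163)*(-46086 + 92975) = ((20 - 4*(-4)) - 287163)*(-46086 + 92975) = ((20 + 16) - 287163)*46889 = (36 - 287163)*46889 = -287127*46889 = -13463097903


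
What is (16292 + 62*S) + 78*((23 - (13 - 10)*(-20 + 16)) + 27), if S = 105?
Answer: 27638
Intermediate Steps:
(16292 + 62*S) + 78*((23 - (13 - 10)*(-20 + 16)) + 27) = (16292 + 62*105) + 78*((23 - (13 - 10)*(-20 + 16)) + 27) = (16292 + 6510) + 78*((23 - 3*(-4)) + 27) = 22802 + 78*((23 - 1*(-12)) + 27) = 22802 + 78*((23 + 12) + 27) = 22802 + 78*(35 + 27) = 22802 + 78*62 = 22802 + 4836 = 27638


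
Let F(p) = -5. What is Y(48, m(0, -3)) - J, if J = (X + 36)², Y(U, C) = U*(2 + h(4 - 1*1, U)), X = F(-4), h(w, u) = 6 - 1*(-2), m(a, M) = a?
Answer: -481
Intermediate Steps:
h(w, u) = 8 (h(w, u) = 6 + 2 = 8)
X = -5
Y(U, C) = 10*U (Y(U, C) = U*(2 + 8) = U*10 = 10*U)
J = 961 (J = (-5 + 36)² = 31² = 961)
Y(48, m(0, -3)) - J = 10*48 - 1*961 = 480 - 961 = -481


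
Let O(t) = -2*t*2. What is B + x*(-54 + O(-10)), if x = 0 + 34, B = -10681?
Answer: -11157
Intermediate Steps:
O(t) = -4*t
x = 34
B + x*(-54 + O(-10)) = -10681 + 34*(-54 - 4*(-10)) = -10681 + 34*(-54 + 40) = -10681 + 34*(-14) = -10681 - 476 = -11157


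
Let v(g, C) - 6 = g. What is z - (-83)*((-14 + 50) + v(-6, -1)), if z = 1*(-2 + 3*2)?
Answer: 2992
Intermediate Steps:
v(g, C) = 6 + g
z = 4 (z = 1*(-2 + 6) = 1*4 = 4)
z - (-83)*((-14 + 50) + v(-6, -1)) = 4 - (-83)*((-14 + 50) + (6 - 6)) = 4 - (-83)*(36 + 0) = 4 - (-83)*36 = 4 - 83*(-36) = 4 + 2988 = 2992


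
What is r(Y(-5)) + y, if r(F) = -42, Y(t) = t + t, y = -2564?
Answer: -2606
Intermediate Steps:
Y(t) = 2*t
r(Y(-5)) + y = -42 - 2564 = -2606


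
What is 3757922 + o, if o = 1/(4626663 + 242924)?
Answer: 18299528118215/4869587 ≈ 3.7579e+6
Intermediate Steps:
o = 1/4869587 ≈ 2.0536e-7
3757922 + o = 3757922 + 1/4869587 = 18299528118215/4869587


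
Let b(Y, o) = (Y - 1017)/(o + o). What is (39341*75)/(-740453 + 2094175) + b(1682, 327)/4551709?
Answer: 2195831186023645/1007445897881823 ≈ 2.1796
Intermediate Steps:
b(Y, o) = (-1017 + Y)/(2*o) (b(Y, o) = (-1017 + Y)/((2*o)) = (-1017 + Y)*(1/(2*o)) = (-1017 + Y)/(2*o))
(39341*75)/(-740453 + 2094175) + b(1682, 327)/4551709 = (39341*75)/(-740453 + 2094175) + ((1/2)*(-1017 + 1682)/327)/4551709 = 2950575/1353722 + ((1/2)*(1/327)*665)*(1/4551709) = 2950575*(1/1353722) + (665/654)*(1/4551709) = 2950575/1353722 + 665/2976817686 = 2195831186023645/1007445897881823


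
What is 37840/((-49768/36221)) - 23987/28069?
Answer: -4809079910897/174617249 ≈ -27541.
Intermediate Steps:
37840/((-49768/36221)) - 23987/28069 = 37840/((-49768*1/36221)) - 23987*1/28069 = 37840/(-49768/36221) - 23987/28069 = 37840*(-36221/49768) - 23987/28069 = -171325330/6221 - 23987/28069 = -4809079910897/174617249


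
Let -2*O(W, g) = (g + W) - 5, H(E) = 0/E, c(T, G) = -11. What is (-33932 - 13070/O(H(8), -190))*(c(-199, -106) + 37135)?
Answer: -49322055424/39 ≈ -1.2647e+9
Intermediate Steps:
H(E) = 0
O(W, g) = 5/2 - W/2 - g/2 (O(W, g) = -((g + W) - 5)/2 = -((W + g) - 5)/2 = -(-5 + W + g)/2 = 5/2 - W/2 - g/2)
(-33932 - 13070/O(H(8), -190))*(c(-199, -106) + 37135) = (-33932 - 13070/(5/2 - ½*0 - ½*(-190)))*(-11 + 37135) = (-33932 - 13070/(5/2 + 0 + 95))*37124 = (-33932 - 13070/195/2)*37124 = (-33932 - 13070*2/195)*37124 = (-33932 - 5228/39)*37124 = -1328576/39*37124 = -49322055424/39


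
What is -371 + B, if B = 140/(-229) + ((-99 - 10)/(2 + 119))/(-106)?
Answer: -1091454813/2937154 ≈ -371.60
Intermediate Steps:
B = -1770679/2937154 (B = 140*(-1/229) - 109/121*(-1/106) = -140/229 - 109*1/121*(-1/106) = -140/229 - 109/121*(-1/106) = -140/229 + 109/12826 = -1770679/2937154 ≈ -0.60286)
-371 + B = -371 - 1770679/2937154 = -1091454813/2937154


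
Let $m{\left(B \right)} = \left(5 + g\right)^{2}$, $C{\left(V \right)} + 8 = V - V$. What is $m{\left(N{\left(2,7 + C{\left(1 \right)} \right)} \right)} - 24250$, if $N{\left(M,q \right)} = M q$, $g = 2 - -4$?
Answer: $-24129$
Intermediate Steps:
$g = 6$ ($g = 2 + 4 = 6$)
$C{\left(V \right)} = -8$ ($C{\left(V \right)} = -8 + \left(V - V\right) = -8 + 0 = -8$)
$m{\left(B \right)} = 121$ ($m{\left(B \right)} = \left(5 + 6\right)^{2} = 11^{2} = 121$)
$m{\left(N{\left(2,7 + C{\left(1 \right)} \right)} \right)} - 24250 = 121 - 24250 = -24129$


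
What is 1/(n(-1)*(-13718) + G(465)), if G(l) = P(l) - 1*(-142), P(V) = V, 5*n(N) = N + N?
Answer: 5/30471 ≈ 0.00016409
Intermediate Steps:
n(N) = 2*N/5 (n(N) = (N + N)/5 = (2*N)/5 = 2*N/5)
G(l) = 142 + l (G(l) = l - 1*(-142) = l + 142 = 142 + l)
1/(n(-1)*(-13718) + G(465)) = 1/(((⅖)*(-1))*(-13718) + (142 + 465)) = 1/(-⅖*(-13718) + 607) = 1/(27436/5 + 607) = 1/(30471/5) = 5/30471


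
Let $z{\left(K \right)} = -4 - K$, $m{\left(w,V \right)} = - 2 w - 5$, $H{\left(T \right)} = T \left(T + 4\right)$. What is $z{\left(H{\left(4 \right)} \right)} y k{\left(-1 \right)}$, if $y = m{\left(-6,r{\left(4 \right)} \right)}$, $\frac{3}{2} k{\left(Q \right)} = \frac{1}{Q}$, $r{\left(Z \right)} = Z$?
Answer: $168$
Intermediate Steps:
$k{\left(Q \right)} = \frac{2}{3 Q}$
$H{\left(T \right)} = T \left(4 + T\right)$
$m{\left(w,V \right)} = -5 - 2 w$
$y = 7$ ($y = -5 - -12 = -5 + 12 = 7$)
$z{\left(H{\left(4 \right)} \right)} y k{\left(-1 \right)} = \left(-4 - 4 \left(4 + 4\right)\right) 7 \frac{2}{3 \left(-1\right)} = \left(-4 - 4 \cdot 8\right) 7 \cdot \frac{2}{3} \left(-1\right) = \left(-4 - 32\right) 7 \left(- \frac{2}{3}\right) = \left(-36\right) 7 \left(- \frac{2}{3}\right) = \left(-252\right) \left(- \frac{2}{3}\right) = 168$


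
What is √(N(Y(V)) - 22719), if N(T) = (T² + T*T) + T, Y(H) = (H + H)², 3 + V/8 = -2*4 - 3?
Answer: 3*√559476601 ≈ 70960.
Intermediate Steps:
V = -112 (V = -24 + 8*(-2*4 - 3) = -24 + 8*(-8 - 3) = -24 + 8*(-11) = -24 - 88 = -112)
Y(H) = 4*H² (Y(H) = (2*H)² = 4*H²)
N(T) = T + 2*T² (N(T) = (T² + T²) + T = 2*T² + T = T + 2*T²)
√(N(Y(V)) - 22719) = √((4*(-112)²)*(1 + 2*(4*(-112)²)) - 22719) = √((4*12544)*(1 + 2*(4*12544)) - 22719) = √(50176*(1 + 2*50176) - 22719) = √(50176*(1 + 100352) - 22719) = √(50176*100353 - 22719) = √(5035312128 - 22719) = √5035289409 = 3*√559476601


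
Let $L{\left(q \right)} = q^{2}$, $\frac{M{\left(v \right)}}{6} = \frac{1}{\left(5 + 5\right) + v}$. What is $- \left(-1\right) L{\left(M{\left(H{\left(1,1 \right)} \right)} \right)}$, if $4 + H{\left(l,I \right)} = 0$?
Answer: $1$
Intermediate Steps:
$H{\left(l,I \right)} = -4$ ($H{\left(l,I \right)} = -4 + 0 = -4$)
$M{\left(v \right)} = \frac{6}{10 + v}$ ($M{\left(v \right)} = \frac{6}{\left(5 + 5\right) + v} = \frac{6}{10 + v}$)
$- \left(-1\right) L{\left(M{\left(H{\left(1,1 \right)} \right)} \right)} = - \left(-1\right) \left(\frac{6}{10 - 4}\right)^{2} = - \left(-1\right) \left(\frac{6}{6}\right)^{2} = - \left(-1\right) \left(6 \cdot \frac{1}{6}\right)^{2} = - \left(-1\right) 1^{2} = - \left(-1\right) 1 = \left(-1\right) \left(-1\right) = 1$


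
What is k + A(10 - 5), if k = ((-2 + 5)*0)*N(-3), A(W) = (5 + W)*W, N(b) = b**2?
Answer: 50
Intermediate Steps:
A(W) = W*(5 + W)
k = 0 (k = ((-2 + 5)*0)*(-3)**2 = (3*0)*9 = 0*9 = 0)
k + A(10 - 5) = 0 + (10 - 5)*(5 + (10 - 5)) = 0 + 5*(5 + 5) = 0 + 5*10 = 0 + 50 = 50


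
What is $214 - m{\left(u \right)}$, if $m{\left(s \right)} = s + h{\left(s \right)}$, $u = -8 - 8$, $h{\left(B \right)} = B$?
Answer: $246$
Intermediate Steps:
$u = -16$ ($u = -8 - 8 = -16$)
$m{\left(s \right)} = 2 s$ ($m{\left(s \right)} = s + s = 2 s$)
$214 - m{\left(u \right)} = 214 - 2 \left(-16\right) = 214 - -32 = 214 + 32 = 246$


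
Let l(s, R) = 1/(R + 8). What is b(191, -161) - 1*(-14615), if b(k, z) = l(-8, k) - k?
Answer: 2870377/199 ≈ 14424.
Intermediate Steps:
l(s, R) = 1/(8 + R)
b(k, z) = 1/(8 + k) - k
b(191, -161) - 1*(-14615) = (1 - 1*191*(8 + 191))/(8 + 191) - 1*(-14615) = (1 - 1*191*199)/199 + 14615 = (1 - 38009)/199 + 14615 = (1/199)*(-38008) + 14615 = -38008/199 + 14615 = 2870377/199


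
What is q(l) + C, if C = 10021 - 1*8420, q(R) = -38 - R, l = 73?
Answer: 1490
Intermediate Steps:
C = 1601 (C = 10021 - 8420 = 1601)
q(l) + C = (-38 - 1*73) + 1601 = (-38 - 73) + 1601 = -111 + 1601 = 1490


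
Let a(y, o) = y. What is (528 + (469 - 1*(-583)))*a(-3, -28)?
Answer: -4740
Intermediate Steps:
(528 + (469 - 1*(-583)))*a(-3, -28) = (528 + (469 - 1*(-583)))*(-3) = (528 + (469 + 583))*(-3) = (528 + 1052)*(-3) = 1580*(-3) = -4740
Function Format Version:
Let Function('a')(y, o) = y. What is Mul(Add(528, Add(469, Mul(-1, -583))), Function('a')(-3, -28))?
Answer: -4740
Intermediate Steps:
Mul(Add(528, Add(469, Mul(-1, -583))), Function('a')(-3, -28)) = Mul(Add(528, Add(469, Mul(-1, -583))), -3) = Mul(Add(528, Add(469, 583)), -3) = Mul(Add(528, 1052), -3) = Mul(1580, -3) = -4740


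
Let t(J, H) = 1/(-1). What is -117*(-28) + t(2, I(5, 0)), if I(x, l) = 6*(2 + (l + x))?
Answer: 3275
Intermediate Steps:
I(x, l) = 12 + 6*l + 6*x (I(x, l) = 6*(2 + l + x) = 12 + 6*l + 6*x)
t(J, H) = -1
-117*(-28) + t(2, I(5, 0)) = -117*(-28) - 1 = 3276 - 1 = 3275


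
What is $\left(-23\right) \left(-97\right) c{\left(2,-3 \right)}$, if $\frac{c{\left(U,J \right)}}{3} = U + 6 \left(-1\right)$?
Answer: $-26772$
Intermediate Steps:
$c{\left(U,J \right)} = -18 + 3 U$ ($c{\left(U,J \right)} = 3 \left(U + 6 \left(-1\right)\right) = 3 \left(U - 6\right) = 3 \left(-6 + U\right) = -18 + 3 U$)
$\left(-23\right) \left(-97\right) c{\left(2,-3 \right)} = \left(-23\right) \left(-97\right) \left(-18 + 3 \cdot 2\right) = 2231 \left(-18 + 6\right) = 2231 \left(-12\right) = -26772$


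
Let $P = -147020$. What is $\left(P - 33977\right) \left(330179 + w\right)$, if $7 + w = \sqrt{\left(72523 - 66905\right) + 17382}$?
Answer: $-59760141484 - 1809970 \sqrt{230} \approx -5.9788 \cdot 10^{10}$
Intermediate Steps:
$w = -7 + 10 \sqrt{230}$ ($w = -7 + \sqrt{\left(72523 - 66905\right) + 17382} = -7 + \sqrt{5618 + 17382} = -7 + \sqrt{23000} = -7 + 10 \sqrt{230} \approx 144.66$)
$\left(P - 33977\right) \left(330179 + w\right) = \left(-147020 - 33977\right) \left(330179 - \left(7 - 10 \sqrt{230}\right)\right) = \left(-147020 - 33977\right) \left(330172 + 10 \sqrt{230}\right) = - 180997 \left(330172 + 10 \sqrt{230}\right) = -59760141484 - 1809970 \sqrt{230}$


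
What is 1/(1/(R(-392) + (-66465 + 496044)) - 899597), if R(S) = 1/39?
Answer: -16753582/15071472106415 ≈ -1.1116e-6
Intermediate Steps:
R(S) = 1/39
1/(1/(R(-392) + (-66465 + 496044)) - 899597) = 1/(1/(1/39 + (-66465 + 496044)) - 899597) = 1/(1/(1/39 + 429579) - 899597) = 1/(1/(16753582/39) - 899597) = 1/(39/16753582 - 899597) = 1/(-15071472106415/16753582) = -16753582/15071472106415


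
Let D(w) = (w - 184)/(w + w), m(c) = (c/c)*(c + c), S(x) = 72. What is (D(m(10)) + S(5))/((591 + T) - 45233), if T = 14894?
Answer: -679/297480 ≈ -0.0022825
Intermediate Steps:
m(c) = 2*c (m(c) = 1*(2*c) = 2*c)
D(w) = (-184 + w)/(2*w) (D(w) = (-184 + w)/((2*w)) = (-184 + w)*(1/(2*w)) = (-184 + w)/(2*w))
(D(m(10)) + S(5))/((591 + T) - 45233) = ((-184 + 2*10)/(2*((2*10))) + 72)/((591 + 14894) - 45233) = ((½)*(-184 + 20)/20 + 72)/(15485 - 45233) = ((½)*(1/20)*(-164) + 72)/(-29748) = (-41/10 + 72)*(-1/29748) = (679/10)*(-1/29748) = -679/297480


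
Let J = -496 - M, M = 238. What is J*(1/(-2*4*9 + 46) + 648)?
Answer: -6182849/13 ≈ -4.7560e+5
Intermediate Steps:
J = -734 (J = -496 - 1*238 = -496 - 238 = -734)
J*(1/(-2*4*9 + 46) + 648) = -734*(1/(-2*4*9 + 46) + 648) = -734*(1/(-8*9 + 46) + 648) = -734*(1/(-72 + 46) + 648) = -734*(1/(-26) + 648) = -734*(-1/26 + 648) = -734*16847/26 = -6182849/13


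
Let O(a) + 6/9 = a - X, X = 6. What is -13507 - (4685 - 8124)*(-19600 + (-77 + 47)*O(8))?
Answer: -67555467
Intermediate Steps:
O(a) = -20/3 + a (O(a) = -⅔ + (a - 1*6) = -⅔ + (a - 6) = -⅔ + (-6 + a) = -20/3 + a)
-13507 - (4685 - 8124)*(-19600 + (-77 + 47)*O(8)) = -13507 - (4685 - 8124)*(-19600 + (-77 + 47)*(-20/3 + 8)) = -13507 - (-3439)*(-19600 - 30*4/3) = -13507 - (-3439)*(-19600 - 40) = -13507 - (-3439)*(-19640) = -13507 - 1*67541960 = -13507 - 67541960 = -67555467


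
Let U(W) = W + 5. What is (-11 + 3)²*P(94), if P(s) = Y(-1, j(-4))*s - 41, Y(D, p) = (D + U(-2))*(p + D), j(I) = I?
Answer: -62784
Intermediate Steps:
U(W) = 5 + W
Y(D, p) = (3 + D)*(D + p) (Y(D, p) = (D + (5 - 2))*(p + D) = (D + 3)*(D + p) = (3 + D)*(D + p))
P(s) = -41 - 10*s (P(s) = ((-1)² + 3*(-1) + 3*(-4) - 1*(-4))*s - 41 = (1 - 3 - 12 + 4)*s - 41 = -10*s - 41 = -41 - 10*s)
(-11 + 3)²*P(94) = (-11 + 3)²*(-41 - 10*94) = (-8)²*(-41 - 940) = 64*(-981) = -62784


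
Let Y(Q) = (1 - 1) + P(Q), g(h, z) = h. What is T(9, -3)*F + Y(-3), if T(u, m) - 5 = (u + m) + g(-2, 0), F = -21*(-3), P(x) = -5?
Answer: 562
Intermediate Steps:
F = 63
T(u, m) = 3 + m + u (T(u, m) = 5 + ((u + m) - 2) = 5 + ((m + u) - 2) = 5 + (-2 + m + u) = 3 + m + u)
Y(Q) = -5 (Y(Q) = (1 - 1) - 5 = 0 - 5 = -5)
T(9, -3)*F + Y(-3) = (3 - 3 + 9)*63 - 5 = 9*63 - 5 = 567 - 5 = 562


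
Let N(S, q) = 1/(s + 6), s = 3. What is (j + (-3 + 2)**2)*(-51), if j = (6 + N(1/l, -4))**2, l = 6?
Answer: -52802/27 ≈ -1955.6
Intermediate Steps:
N(S, q) = 1/9 (N(S, q) = 1/(3 + 6) = 1/9)
j = 3025/81 (j = (6 + 1/9)**2 = (55/9)**2 = 3025/81 ≈ 37.346)
(j + (-3 + 2)**2)*(-51) = (3025/81 + (-3 + 2)**2)*(-51) = (3025/81 + (-1)**2)*(-51) = (3025/81 + 1)*(-51) = (3106/81)*(-51) = -52802/27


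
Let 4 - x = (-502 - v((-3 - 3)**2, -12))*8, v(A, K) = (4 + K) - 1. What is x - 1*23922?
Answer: -19974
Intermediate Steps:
v(A, K) = 3 + K
x = 3948 (x = 4 - (-502 - (3 - 12))*8 = 4 - (-502 - 1*(-9))*8 = 4 - (-502 + 9)*8 = 4 - (-493)*8 = 4 - 1*(-3944) = 4 + 3944 = 3948)
x - 1*23922 = 3948 - 1*23922 = 3948 - 23922 = -19974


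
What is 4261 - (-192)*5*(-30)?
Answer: -24539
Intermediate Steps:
4261 - (-192)*5*(-30) = 4261 - 24*(-40)*(-30) = 4261 + 960*(-30) = 4261 - 28800 = -24539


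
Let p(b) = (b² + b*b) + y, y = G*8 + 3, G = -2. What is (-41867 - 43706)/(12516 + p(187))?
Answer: -85573/82441 ≈ -1.0380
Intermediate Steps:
y = -13 (y = -2*8 + 3 = -16 + 3 = -13)
p(b) = -13 + 2*b² (p(b) = (b² + b*b) - 13 = (b² + b²) - 13 = 2*b² - 13 = -13 + 2*b²)
(-41867 - 43706)/(12516 + p(187)) = (-41867 - 43706)/(12516 + (-13 + 2*187²)) = -85573/(12516 + (-13 + 2*34969)) = -85573/(12516 + (-13 + 69938)) = -85573/(12516 + 69925) = -85573/82441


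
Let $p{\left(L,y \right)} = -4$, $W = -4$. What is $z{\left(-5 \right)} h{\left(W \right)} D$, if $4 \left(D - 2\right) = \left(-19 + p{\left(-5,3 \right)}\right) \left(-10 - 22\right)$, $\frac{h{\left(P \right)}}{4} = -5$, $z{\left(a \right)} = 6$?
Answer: $-22320$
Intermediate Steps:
$h{\left(P \right)} = -20$ ($h{\left(P \right)} = 4 \left(-5\right) = -20$)
$D = 186$ ($D = 2 + \frac{\left(-19 - 4\right) \left(-10 - 22\right)}{4} = 2 + \frac{\left(-23\right) \left(-32\right)}{4} = 2 + \frac{1}{4} \cdot 736 = 2 + 184 = 186$)
$z{\left(-5 \right)} h{\left(W \right)} D = 6 \left(-20\right) 186 = \left(-120\right) 186 = -22320$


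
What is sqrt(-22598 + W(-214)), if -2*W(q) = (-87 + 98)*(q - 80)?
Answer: I*sqrt(20981) ≈ 144.85*I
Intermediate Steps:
W(q) = 440 - 11*q/2 (W(q) = -(-87 + 98)*(q - 80)/2 = -11*(-80 + q)/2 = -(-880 + 11*q)/2 = 440 - 11*q/2)
sqrt(-22598 + W(-214)) = sqrt(-22598 + (440 - 11/2*(-214))) = sqrt(-22598 + (440 + 1177)) = sqrt(-22598 + 1617) = sqrt(-20981) = I*sqrt(20981)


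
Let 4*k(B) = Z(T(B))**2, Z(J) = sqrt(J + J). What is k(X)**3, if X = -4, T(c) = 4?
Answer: 8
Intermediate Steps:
Z(J) = sqrt(2)*sqrt(J) (Z(J) = sqrt(2*J) = sqrt(2)*sqrt(J))
k(B) = 2 (k(B) = (sqrt(2)*sqrt(4))**2/4 = (sqrt(2)*2)**2/4 = (2*sqrt(2))**2/4 = (1/4)*8 = 2)
k(X)**3 = 2**3 = 8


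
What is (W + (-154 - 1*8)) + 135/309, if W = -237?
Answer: -41052/103 ≈ -398.56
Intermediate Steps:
(W + (-154 - 1*8)) + 135/309 = (-237 + (-154 - 1*8)) + 135/309 = (-237 + (-154 - 8)) + 135*(1/309) = (-237 - 162) + 45/103 = -399 + 45/103 = -41052/103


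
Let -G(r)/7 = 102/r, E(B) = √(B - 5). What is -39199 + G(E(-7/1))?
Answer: -39199 + 119*I*√3 ≈ -39199.0 + 206.11*I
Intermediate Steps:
E(B) = √(-5 + B)
G(r) = -714/r
-39199 + G(E(-7/1)) = -39199 - 714/√(-5 - 7/1) = -39199 - 714/√(-5 - 7*1) = -39199 - 714/√(-5 - 7) = -39199 - 714*(-I*√3/6) = -39199 - (-119)*I*√3 = -39199 + 119*I*√3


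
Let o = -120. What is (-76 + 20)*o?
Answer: 6720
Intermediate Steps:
(-76 + 20)*o = (-76 + 20)*(-120) = -56*(-120) = 6720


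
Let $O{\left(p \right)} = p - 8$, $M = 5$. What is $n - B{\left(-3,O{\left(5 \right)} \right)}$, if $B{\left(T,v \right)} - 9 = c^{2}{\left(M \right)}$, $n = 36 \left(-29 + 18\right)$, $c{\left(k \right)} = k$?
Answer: $-430$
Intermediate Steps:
$O{\left(p \right)} = -8 + p$ ($O{\left(p \right)} = p - 8 = -8 + p$)
$n = -396$ ($n = 36 \left(-11\right) = -396$)
$B{\left(T,v \right)} = 34$ ($B{\left(T,v \right)} = 9 + 5^{2} = 9 + 25 = 34$)
$n - B{\left(-3,O{\left(5 \right)} \right)} = -396 - 34 = -430$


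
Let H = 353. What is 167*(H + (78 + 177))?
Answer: 101536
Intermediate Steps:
167*(H + (78 + 177)) = 167*(353 + (78 + 177)) = 167*(353 + 255) = 167*608 = 101536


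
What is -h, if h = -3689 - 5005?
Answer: 8694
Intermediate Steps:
h = -8694
-h = -1*(-8694) = 8694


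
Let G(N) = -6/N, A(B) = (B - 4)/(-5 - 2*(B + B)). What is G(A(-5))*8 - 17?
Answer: 63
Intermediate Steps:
A(B) = (-4 + B)/(-5 - 4*B)
G(A(-5))*8 - 17 = -6*(5 + 4*(-5))/(4 - 1*(-5))*8 - 17 = -6*(5 - 20)/(4 + 5)*8 - 17 = -6/(9/(-15))*8 - 17 = -6/((-1/15*9))*8 - 17 = -6/(-3/5)*8 - 17 = -6*(-5/3)*8 - 17 = 10*8 - 17 = 80 - 17 = 63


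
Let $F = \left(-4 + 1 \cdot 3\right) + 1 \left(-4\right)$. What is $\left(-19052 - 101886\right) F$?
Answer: $604690$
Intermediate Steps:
$F = -5$ ($F = \left(-4 + 3\right) - 4 = -1 - 4 = -5$)
$\left(-19052 - 101886\right) F = \left(-19052 - 101886\right) \left(-5\right) = \left(-120938\right) \left(-5\right) = 604690$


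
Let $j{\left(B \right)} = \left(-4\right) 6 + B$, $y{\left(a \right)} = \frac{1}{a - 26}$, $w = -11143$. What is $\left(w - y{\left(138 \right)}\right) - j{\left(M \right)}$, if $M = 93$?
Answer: $- \frac{1255745}{112} \approx -11212.0$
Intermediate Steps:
$y{\left(a \right)} = \frac{1}{-26 + a}$
$j{\left(B \right)} = -24 + B$
$\left(w - y{\left(138 \right)}\right) - j{\left(M \right)} = \left(-11143 - \frac{1}{-26 + 138}\right) - \left(-24 + 93\right) = \left(-11143 - \frac{1}{112}\right) - 69 = - \frac{1248017}{112} - 69 = - \frac{1255745}{112}$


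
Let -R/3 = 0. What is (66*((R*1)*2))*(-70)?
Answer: 0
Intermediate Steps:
R = 0 (R = -3*0 = 0)
(66*((R*1)*2))*(-70) = (66*((0*1)*2))*(-70) = (66*(0*2))*(-70) = (66*0)*(-70) = 0*(-70) = 0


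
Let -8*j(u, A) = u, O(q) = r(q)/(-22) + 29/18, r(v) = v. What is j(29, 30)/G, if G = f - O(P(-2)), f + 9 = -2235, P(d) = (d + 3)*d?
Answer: 2871/1778596 ≈ 0.0016142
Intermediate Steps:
P(d) = d*(3 + d) (P(d) = (3 + d)*d = d*(3 + d))
O(q) = 29/18 - q/22 (O(q) = q/(-22) + 29/18 = q*(-1/22) + 29*(1/18) = -q/22 + 29/18 = 29/18 - q/22)
j(u, A) = -u/8
f = -2244 (f = -9 - 2235 = -2244)
G = -444649/198 (G = -2244 - (29/18 - (-1)*(3 - 2)/11) = -2244 - (29/18 - (-1)/11) = -2244 - (29/18 - 1/22*(-2)) = -2244 - (29/18 + 1/11) = -2244 - 1*337/198 = -2244 - 337/198 = -444649/198 ≈ -2245.7)
j(29, 30)/G = (-1/8*29)/(-444649/198) = -29/8*(-198/444649) = 2871/1778596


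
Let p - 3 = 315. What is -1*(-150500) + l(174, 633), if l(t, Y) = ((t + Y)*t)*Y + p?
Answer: 89035412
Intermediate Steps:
p = 318 (p = 3 + 315 = 318)
l(t, Y) = 318 + Y*t*(Y + t) (l(t, Y) = ((t + Y)*t)*Y + 318 = ((Y + t)*t)*Y + 318 = (t*(Y + t))*Y + 318 = Y*t*(Y + t) + 318 = 318 + Y*t*(Y + t))
-1*(-150500) + l(174, 633) = -1*(-150500) + (318 + 633*174² + 174*633²) = 150500 + (318 + 633*30276 + 174*400689) = 150500 + (318 + 19164708 + 69719886) = 150500 + 88884912 = 89035412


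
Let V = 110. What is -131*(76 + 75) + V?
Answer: -19671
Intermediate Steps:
-131*(76 + 75) + V = -131*(76 + 75) + 110 = -131*151 + 110 = -19781 + 110 = -19671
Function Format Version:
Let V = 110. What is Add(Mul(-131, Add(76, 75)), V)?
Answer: -19671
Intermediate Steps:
Add(Mul(-131, Add(76, 75)), V) = Add(Mul(-131, Add(76, 75)), 110) = Add(Mul(-131, 151), 110) = Add(-19781, 110) = -19671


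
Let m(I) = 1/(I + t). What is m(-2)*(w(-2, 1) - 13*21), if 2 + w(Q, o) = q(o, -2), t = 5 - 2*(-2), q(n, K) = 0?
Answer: -275/7 ≈ -39.286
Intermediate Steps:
t = 9 (t = 5 + 4 = 9)
w(Q, o) = -2 (w(Q, o) = -2 + 0 = -2)
m(I) = 1/(9 + I) (m(I) = 1/(I + 9) = 1/(9 + I))
m(-2)*(w(-2, 1) - 13*21) = (-2 - 13*21)/(9 - 2) = (-2 - 273)/7 = (⅐)*(-275) = -275/7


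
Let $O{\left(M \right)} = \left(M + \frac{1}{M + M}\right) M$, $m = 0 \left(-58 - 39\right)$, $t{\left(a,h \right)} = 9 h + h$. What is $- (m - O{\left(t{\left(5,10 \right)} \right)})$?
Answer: $\frac{20001}{2} \approx 10001.0$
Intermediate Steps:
$t{\left(a,h \right)} = 10 h$
$m = 0$ ($m = 0 \left(-97\right) = 0$)
$O{\left(M \right)} = M \left(M + \frac{1}{2 M}\right)$ ($O{\left(M \right)} = \left(M + \frac{1}{2 M}\right) M = M \left(M + \frac{1}{2 M}\right)$)
$- (m - O{\left(t{\left(5,10 \right)} \right)}) = - (0 - \left(\frac{1}{2} + \left(10 \cdot 10\right)^{2}\right)) = - (0 - \left(\frac{1}{2} + 100^{2}\right)) = - (0 - \left(\frac{1}{2} + 10000\right)) = - (0 - \frac{20001}{2}) = \left(-1\right) \left(- \frac{20001}{2}\right) = \frac{20001}{2}$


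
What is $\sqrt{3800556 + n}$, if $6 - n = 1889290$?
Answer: $2 \sqrt{477818} \approx 1382.5$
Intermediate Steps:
$n = -1889284$ ($n = 6 - 1889290 = -1889284$)
$\sqrt{3800556 + n} = \sqrt{3800556 - 1889284} = \sqrt{1911272} = 2 \sqrt{477818}$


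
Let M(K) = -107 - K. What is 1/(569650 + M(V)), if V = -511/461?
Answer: 461/262559834 ≈ 1.7558e-6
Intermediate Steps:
V = -511/461 (V = -511*1/461 = -511/461 ≈ -1.1085)
1/(569650 + M(V)) = 1/(569650 + (-107 - 1*(-511/461))) = 1/(569650 + (-107 + 511/461)) = 1/(569650 - 48816/461) = 1/(262559834/461) = 461/262559834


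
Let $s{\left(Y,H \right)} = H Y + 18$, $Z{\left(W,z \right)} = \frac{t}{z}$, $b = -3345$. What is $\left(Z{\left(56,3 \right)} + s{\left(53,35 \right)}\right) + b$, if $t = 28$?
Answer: $- \frac{4388}{3} \approx -1462.7$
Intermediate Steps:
$Z{\left(W,z \right)} = \frac{28}{z}$
$s{\left(Y,H \right)} = 18 + H Y$
$\left(Z{\left(56,3 \right)} + s{\left(53,35 \right)}\right) + b = \left(\frac{28}{3} + \left(18 + 35 \cdot 53\right)\right) - 3345 = \left(28 \cdot \frac{1}{3} + \left(18 + 1855\right)\right) - 3345 = \left(\frac{28}{3} + 1873\right) - 3345 = \frac{5647}{3} - 3345 = - \frac{4388}{3}$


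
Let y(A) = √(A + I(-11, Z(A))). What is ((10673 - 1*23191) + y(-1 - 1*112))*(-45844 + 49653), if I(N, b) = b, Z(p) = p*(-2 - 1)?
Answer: -47681062 + 3809*√226 ≈ -4.7624e+7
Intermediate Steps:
Z(p) = -3*p (Z(p) = p*(-3) = -3*p)
y(A) = √2*√(-A) (y(A) = √(A - 3*A) = √(-2*A) = √2*√(-A))
((10673 - 1*23191) + y(-1 - 1*112))*(-45844 + 49653) = ((10673 - 1*23191) + √2*√(-(-1 - 1*112)))*(-45844 + 49653) = ((10673 - 23191) + √2*√(-(-1 - 112)))*3809 = (-12518 + √2*√(-1*(-113)))*3809 = (-12518 + √2*√113)*3809 = (-12518 + √226)*3809 = -47681062 + 3809*√226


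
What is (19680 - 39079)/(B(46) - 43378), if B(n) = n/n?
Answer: 1021/2283 ≈ 0.44722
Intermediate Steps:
B(n) = 1
(19680 - 39079)/(B(46) - 43378) = (19680 - 39079)/(1 - 43378) = -19399/(-43377) = -19399*(-1/43377) = 1021/2283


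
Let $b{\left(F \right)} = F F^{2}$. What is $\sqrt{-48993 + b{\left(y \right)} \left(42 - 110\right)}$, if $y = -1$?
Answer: $5 i \sqrt{1957} \approx 221.19 i$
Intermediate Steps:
$b{\left(F \right)} = F^{3}$
$\sqrt{-48993 + b{\left(y \right)} \left(42 - 110\right)} = \sqrt{-48993 + \left(-1\right)^{3} \left(42 - 110\right)} = \sqrt{-48993 - -68} = \sqrt{-48993 + 68} = \sqrt{-48925} = 5 i \sqrt{1957}$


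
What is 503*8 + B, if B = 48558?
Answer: 52582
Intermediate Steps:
503*8 + B = 503*8 + 48558 = 4024 + 48558 = 52582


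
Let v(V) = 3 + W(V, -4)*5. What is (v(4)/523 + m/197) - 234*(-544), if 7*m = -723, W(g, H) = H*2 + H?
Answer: 91807582500/721217 ≈ 1.2730e+5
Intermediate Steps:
W(g, H) = 3*H (W(g, H) = 2*H + H = 3*H)
m = -723/7 (m = (1/7)*(-723) = -723/7 ≈ -103.29)
v(V) = -57 (v(V) = 3 + (3*(-4))*5 = 3 - 12*5 = 3 - 60 = -57)
(v(4)/523 + m/197) - 234*(-544) = (-57/523 - 723/7/197) - 234*(-544) = (-57*1/523 - 723/7*1/197) + 127296 = (-57/523 - 723/1379) + 127296 = -456732/721217 + 127296 = 91807582500/721217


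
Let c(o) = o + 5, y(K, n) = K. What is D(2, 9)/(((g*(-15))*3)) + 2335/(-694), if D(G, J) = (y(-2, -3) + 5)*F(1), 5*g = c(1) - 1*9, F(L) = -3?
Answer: -7699/2082 ≈ -3.6979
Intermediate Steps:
c(o) = 5 + o
g = -⅗ (g = ((5 + 1) - 1*9)/5 = (6 - 9)/5 = (⅕)*(-3) = -⅗ ≈ -0.60000)
D(G, J) = -9 (D(G, J) = (-2 + 5)*(-3) = 3*(-3) = -9)
D(2, 9)/(((g*(-15))*3)) + 2335/(-694) = -9/(-⅗*(-15)*3) + 2335/(-694) = -9/(9*3) + 2335*(-1/694) = -9/27 - 2335/694 = -9*1/27 - 2335/694 = -⅓ - 2335/694 = -7699/2082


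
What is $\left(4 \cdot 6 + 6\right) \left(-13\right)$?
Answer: $-390$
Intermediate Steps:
$\left(4 \cdot 6 + 6\right) \left(-13\right) = \left(24 + 6\right) \left(-13\right) = 30 \left(-13\right) = -390$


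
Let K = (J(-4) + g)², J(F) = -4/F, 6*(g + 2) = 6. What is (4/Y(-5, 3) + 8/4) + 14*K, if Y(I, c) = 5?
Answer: 14/5 ≈ 2.8000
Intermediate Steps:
g = -1 (g = -2 + (⅙)*6 = -2 + 1 = -1)
K = 0 (K = (-4/(-4) - 1)² = (-4*(-¼) - 1)² = (1 - 1)² = 0² = 0)
(4/Y(-5, 3) + 8/4) + 14*K = (4/5 + 8/4) + 14*0 = (4*(⅕) + 8*(¼)) + 0 = (⅘ + 2) + 0 = 14/5 + 0 = 14/5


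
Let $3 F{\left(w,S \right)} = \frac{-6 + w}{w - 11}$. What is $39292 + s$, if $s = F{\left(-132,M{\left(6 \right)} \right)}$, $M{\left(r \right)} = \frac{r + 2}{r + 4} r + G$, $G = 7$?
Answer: $\frac{5618802}{143} \approx 39292.0$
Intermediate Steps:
$M{\left(r \right)} = 7 + \frac{r \left(2 + r\right)}{4 + r}$ ($M{\left(r \right)} = \frac{r + 2}{r + 4} r + 7 = \frac{2 + r}{4 + r} r + 7 = \frac{r \left(2 + r\right)}{4 + r} + 7 = 7 + \frac{r \left(2 + r\right)}{4 + r}$)
$F{\left(w,S \right)} = \frac{-6 + w}{3 \left(-11 + w\right)}$ ($F{\left(w,S \right)} = \frac{\left(-6 + w\right) \frac{1}{w - 11}}{3} = \frac{\left(-6 + w\right) \frac{1}{-11 + w}}{3} = \frac{\frac{1}{-11 + w} \left(-6 + w\right)}{3} = \frac{-6 + w}{3 \left(-11 + w\right)}$)
$s = \frac{46}{143}$ ($s = \frac{-6 - 132}{3 \left(-11 - 132\right)} = \frac{1}{3} \frac{1}{-143} \left(-138\right) = \frac{1}{3} \left(- \frac{1}{143}\right) \left(-138\right) = \frac{46}{143} \approx 0.32168$)
$39292 + s = 39292 + \frac{46}{143} = \frac{5618802}{143}$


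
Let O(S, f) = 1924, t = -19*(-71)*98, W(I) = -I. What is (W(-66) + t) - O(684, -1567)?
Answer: 130344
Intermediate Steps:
t = 132202 (t = 1349*98 = 132202)
(W(-66) + t) - O(684, -1567) = (-1*(-66) + 132202) - 1*1924 = (66 + 132202) - 1924 = 132268 - 1924 = 130344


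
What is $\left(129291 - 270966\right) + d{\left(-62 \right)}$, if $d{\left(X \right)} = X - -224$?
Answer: $-141513$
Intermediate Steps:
$d{\left(X \right)} = 224 + X$ ($d{\left(X \right)} = X + 224 = 224 + X$)
$\left(129291 - 270966\right) + d{\left(-62 \right)} = \left(129291 - 270966\right) + \left(224 - 62\right) = -141675 + 162 = -141513$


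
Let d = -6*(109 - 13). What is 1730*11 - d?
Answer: 19606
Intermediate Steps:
d = -576 (d = -6*96 = -576)
1730*11 - d = 1730*11 - 1*(-576) = 19030 + 576 = 19606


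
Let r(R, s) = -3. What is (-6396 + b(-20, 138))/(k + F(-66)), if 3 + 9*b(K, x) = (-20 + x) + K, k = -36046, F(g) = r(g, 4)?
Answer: 57469/324441 ≈ 0.17713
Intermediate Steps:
F(g) = -3
b(K, x) = -23/9 + K/9 + x/9 (b(K, x) = -⅓ + ((-20 + x) + K)/9 = -⅓ + (-20 + K + x)/9 = -⅓ + (-20/9 + K/9 + x/9) = -23/9 + K/9 + x/9)
(-6396 + b(-20, 138))/(k + F(-66)) = (-6396 + (-23/9 + (⅑)*(-20) + (⅑)*138))/(-36046 - 3) = (-6396 + (-23/9 - 20/9 + 46/3))/(-36049) = (-6396 + 95/9)*(-1/36049) = -57469/9*(-1/36049) = 57469/324441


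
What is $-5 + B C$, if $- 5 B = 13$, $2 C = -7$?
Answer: $\frac{41}{10} \approx 4.1$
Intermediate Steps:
$C = - \frac{7}{2}$ ($C = \frac{1}{2} \left(-7\right) = - \frac{7}{2} \approx -3.5$)
$B = - \frac{13}{5}$ ($B = \left(- \frac{1}{5}\right) 13 = - \frac{13}{5} \approx -2.6$)
$-5 + B C = -5 - - \frac{91}{10} = -5 + \frac{91}{10} = \frac{41}{10}$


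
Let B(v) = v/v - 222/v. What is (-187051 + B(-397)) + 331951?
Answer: 57525919/397 ≈ 1.4490e+5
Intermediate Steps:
B(v) = 1 - 222/v
(-187051 + B(-397)) + 331951 = (-187051 + (-222 - 397)/(-397)) + 331951 = (-187051 - 1/397*(-619)) + 331951 = (-187051 + 619/397) + 331951 = -74258628/397 + 331951 = 57525919/397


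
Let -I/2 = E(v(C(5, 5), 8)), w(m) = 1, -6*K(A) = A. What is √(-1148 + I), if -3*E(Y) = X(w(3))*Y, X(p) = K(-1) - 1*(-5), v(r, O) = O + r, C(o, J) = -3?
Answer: I*√10177/3 ≈ 33.627*I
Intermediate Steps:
K(A) = -A/6
X(p) = 31/6 (X(p) = -⅙*(-1) - 1*(-5) = ⅙ + 5 = 31/6)
E(Y) = -31*Y/18
I = 155/9 (I = -(-31)*(8 - 3)/9 = -(-31)*5/9 = -2*(-155/18) = 155/9 ≈ 17.222)
√(-1148 + I) = √(-1148 + 155/9) = √(-10177/9) = I*√10177/3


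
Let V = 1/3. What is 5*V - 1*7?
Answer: -16/3 ≈ -5.3333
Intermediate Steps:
V = ⅓ ≈ 0.33333
5*V - 1*7 = 5*(⅓) - 1*7 = 5/3 - 7 = -16/3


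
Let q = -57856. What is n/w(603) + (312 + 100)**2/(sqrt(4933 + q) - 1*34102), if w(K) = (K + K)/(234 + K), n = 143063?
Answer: 262250277781439/2641388302 - 169744*I*sqrt(52923)/1162999327 ≈ 99285.0 - 0.033577*I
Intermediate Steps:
w(K) = 2*K/(234 + K) (w(K) = (2*K)/(234 + K) = 2*K/(234 + K))
n/w(603) + (312 + 100)**2/(sqrt(4933 + q) - 1*34102) = 143063/((2*603/(234 + 603))) + (312 + 100)**2/(sqrt(4933 - 57856) - 1*34102) = 143063/((2*603/837)) + 412**2/(sqrt(-52923) - 34102) = 143063/((2*603*(1/837))) + 169744/(I*sqrt(52923) - 34102) = 143063/(134/93) + 169744/(-34102 + I*sqrt(52923)) = 143063*(93/134) + 169744/(-34102 + I*sqrt(52923)) = 13304859/134 + 169744/(-34102 + I*sqrt(52923))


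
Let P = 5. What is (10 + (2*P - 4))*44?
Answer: 704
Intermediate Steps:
(10 + (2*P - 4))*44 = (10 + (2*5 - 4))*44 = (10 + (10 - 4))*44 = (10 + 6)*44 = 16*44 = 704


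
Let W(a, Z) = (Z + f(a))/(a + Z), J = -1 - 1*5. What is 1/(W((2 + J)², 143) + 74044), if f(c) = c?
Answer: 1/74045 ≈ 1.3505e-5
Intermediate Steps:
J = -6 (J = -1 - 5 = -6)
W(a, Z) = 1 (W(a, Z) = (Z + a)/(a + Z) = (Z + a)/(Z + a) = 1)
1/(W((2 + J)², 143) + 74044) = 1/(1 + 74044) = 1/74045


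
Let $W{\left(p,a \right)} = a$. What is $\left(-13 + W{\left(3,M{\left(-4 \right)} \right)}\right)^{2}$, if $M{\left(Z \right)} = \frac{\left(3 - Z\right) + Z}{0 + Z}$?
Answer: $\frac{3025}{16} \approx 189.06$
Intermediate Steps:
$M{\left(Z \right)} = \frac{3}{Z}$
$\left(-13 + W{\left(3,M{\left(-4 \right)} \right)}\right)^{2} = \left(-13 + \frac{3}{-4}\right)^{2} = \left(-13 + 3 \left(- \frac{1}{4}\right)\right)^{2} = \left(-13 - \frac{3}{4}\right)^{2} = \left(- \frac{55}{4}\right)^{2} = \frac{3025}{16}$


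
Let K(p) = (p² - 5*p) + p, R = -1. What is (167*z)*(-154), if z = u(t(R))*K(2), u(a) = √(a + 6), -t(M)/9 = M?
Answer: 102872*√15 ≈ 3.9842e+5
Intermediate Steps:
t(M) = -9*M
u(a) = √(6 + a)
K(p) = p² - 4*p
z = -4*√15 (z = √(6 - 9*(-1))*(2*(-4 + 2)) = √(6 + 9)*(2*(-2)) = √15*(-4) = -4*√15 ≈ -15.492)
(167*z)*(-154) = (167*(-4*√15))*(-154) = -668*√15*(-154) = 102872*√15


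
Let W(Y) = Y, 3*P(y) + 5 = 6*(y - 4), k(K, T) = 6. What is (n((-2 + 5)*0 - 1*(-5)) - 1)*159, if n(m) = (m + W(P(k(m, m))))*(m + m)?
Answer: 11501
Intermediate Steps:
P(y) = -29/3 + 2*y (P(y) = -5/3 + (6*(y - 4))/3 = -5/3 + (6*(-4 + y))/3 = -5/3 + (-24 + 6*y)/3 = -5/3 + (-8 + 2*y) = -29/3 + 2*y)
n(m) = 2*m*(7/3 + m) (n(m) = (m + (-29/3 + 2*6))*(m + m) = (m + (-29/3 + 12))*(2*m) = (m + 7/3)*(2*m) = (7/3 + m)*(2*m) = 2*m*(7/3 + m))
(n((-2 + 5)*0 - 1*(-5)) - 1)*159 = (2*((-2 + 5)*0 - 1*(-5))*(7 + 3*((-2 + 5)*0 - 1*(-5)))/3 - 1)*159 = (2*(3*0 + 5)*(7 + 3*(3*0 + 5))/3 - 1)*159 = (2*(0 + 5)*(7 + 3*(0 + 5))/3 - 1)*159 = ((⅔)*5*(7 + 3*5) - 1)*159 = ((⅔)*5*(7 + 15) - 1)*159 = ((⅔)*5*22 - 1)*159 = (220/3 - 1)*159 = (217/3)*159 = 11501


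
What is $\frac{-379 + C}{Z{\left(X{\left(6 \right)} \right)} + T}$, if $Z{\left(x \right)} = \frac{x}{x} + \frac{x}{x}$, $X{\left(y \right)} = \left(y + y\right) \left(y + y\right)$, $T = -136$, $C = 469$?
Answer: $- \frac{45}{67} \approx -0.67164$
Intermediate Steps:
$X{\left(y \right)} = 4 y^{2}$ ($X{\left(y \right)} = 2 y 2 y = 4 y^{2}$)
$Z{\left(x \right)} = 2$ ($Z{\left(x \right)} = 1 + 1 = 2$)
$\frac{-379 + C}{Z{\left(X{\left(6 \right)} \right)} + T} = \frac{-379 + 469}{2 - 136} = \frac{90}{-134} = 90 \left(- \frac{1}{134}\right) = - \frac{45}{67}$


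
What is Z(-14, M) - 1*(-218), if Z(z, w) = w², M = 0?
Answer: 218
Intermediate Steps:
Z(-14, M) - 1*(-218) = 0² - 1*(-218) = 0 + 218 = 218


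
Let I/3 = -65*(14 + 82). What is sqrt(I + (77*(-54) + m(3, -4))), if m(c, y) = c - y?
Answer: I*sqrt(22871) ≈ 151.23*I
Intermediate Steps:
I = -18720 (I = 3*(-65*(14 + 82)) = 3*(-65*96) = 3*(-6240) = -18720)
sqrt(I + (77*(-54) + m(3, -4))) = sqrt(-18720 + (77*(-54) + (3 - 1*(-4)))) = sqrt(-18720 + (-4158 + (3 + 4))) = sqrt(-18720 + (-4158 + 7)) = sqrt(-18720 - 4151) = sqrt(-22871) = I*sqrt(22871)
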